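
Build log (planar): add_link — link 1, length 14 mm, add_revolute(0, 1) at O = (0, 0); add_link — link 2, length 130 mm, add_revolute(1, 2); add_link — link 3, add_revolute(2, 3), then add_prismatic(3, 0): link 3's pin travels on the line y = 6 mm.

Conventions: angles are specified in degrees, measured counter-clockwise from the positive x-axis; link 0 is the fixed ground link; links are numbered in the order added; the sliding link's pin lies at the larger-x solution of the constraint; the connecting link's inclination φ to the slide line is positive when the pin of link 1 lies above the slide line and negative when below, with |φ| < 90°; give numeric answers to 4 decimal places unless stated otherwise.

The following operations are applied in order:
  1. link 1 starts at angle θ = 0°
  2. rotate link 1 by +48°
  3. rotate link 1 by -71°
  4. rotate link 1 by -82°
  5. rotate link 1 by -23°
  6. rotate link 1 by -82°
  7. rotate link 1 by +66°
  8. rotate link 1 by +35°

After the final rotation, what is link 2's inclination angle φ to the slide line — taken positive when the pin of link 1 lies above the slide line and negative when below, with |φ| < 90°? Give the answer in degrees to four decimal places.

geometry: r = 14 mm, L = 130 mm, e = 6 mm; θ starts at 0°
rotate link 1 by +48°: θ ← 0° +48° = 48°
rotate link 1 by -71°: θ ← 48° -71° = -23°
rotate link 1 by -82°: θ ← -23° -82° = -105°
rotate link 1 by -23°: θ ← -105° -23° = -128°
rotate link 1 by -82°: θ ← -128° -82° = -210°
rotate link 1 by +66°: θ ← -210° +66° = -144°
rotate link 1 by +35°: θ ← -144° +35° = -109°
h = r sin θ − e = -13.237260 − 6 = -19.237260
sin φ = h / L = -19.237260 / 130 = -0.14797892
φ = arcsin(-0.14797892) = -8.509820°

-8.5098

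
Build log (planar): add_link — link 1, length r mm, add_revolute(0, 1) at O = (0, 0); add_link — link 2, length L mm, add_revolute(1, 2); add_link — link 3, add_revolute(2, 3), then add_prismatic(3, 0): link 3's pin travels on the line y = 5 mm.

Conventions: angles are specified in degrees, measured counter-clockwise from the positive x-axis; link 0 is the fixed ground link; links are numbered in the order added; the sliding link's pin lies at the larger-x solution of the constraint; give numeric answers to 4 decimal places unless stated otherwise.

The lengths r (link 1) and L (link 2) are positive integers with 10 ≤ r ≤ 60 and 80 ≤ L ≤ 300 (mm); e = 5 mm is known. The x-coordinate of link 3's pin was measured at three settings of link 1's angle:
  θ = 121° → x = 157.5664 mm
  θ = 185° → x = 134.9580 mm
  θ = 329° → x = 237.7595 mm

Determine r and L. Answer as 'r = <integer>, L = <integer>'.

constraint per measurement: (x − r cos θ)² + (r sin θ − e)² = L²
subtracting the θ₁ and θ₂ equations cancels the r² and L² terms:
r = (x₁² − x₂²) / (2[(x₁cos θ₁ + e sin θ₁) − (x₂cos θ₂ + e sin θ₂)]) = 56.9999 → r = 57
L² = (x₁ − r cos θ₁)² + (r sin θ₁ − e)² = 36863.9923 → L = 192.0000 → L = 192
check at θ₃=329°: x = 237.7595 (printed 237.7595) ✓

r = 57, L = 192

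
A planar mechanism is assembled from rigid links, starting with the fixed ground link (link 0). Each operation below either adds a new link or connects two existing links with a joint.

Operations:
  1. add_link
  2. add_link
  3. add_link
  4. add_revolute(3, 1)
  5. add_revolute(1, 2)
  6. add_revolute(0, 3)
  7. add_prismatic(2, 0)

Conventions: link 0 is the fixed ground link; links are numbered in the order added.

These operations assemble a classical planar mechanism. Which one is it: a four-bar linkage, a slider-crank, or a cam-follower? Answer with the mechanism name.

links: 4 (incl. ground); joints: 3 revolute, 1 prismatic, 0 higher (cam) pair, forming one closed loop
4 links, 3 revolutes + 1 prismatic in one loop → slider-crank

slider-crank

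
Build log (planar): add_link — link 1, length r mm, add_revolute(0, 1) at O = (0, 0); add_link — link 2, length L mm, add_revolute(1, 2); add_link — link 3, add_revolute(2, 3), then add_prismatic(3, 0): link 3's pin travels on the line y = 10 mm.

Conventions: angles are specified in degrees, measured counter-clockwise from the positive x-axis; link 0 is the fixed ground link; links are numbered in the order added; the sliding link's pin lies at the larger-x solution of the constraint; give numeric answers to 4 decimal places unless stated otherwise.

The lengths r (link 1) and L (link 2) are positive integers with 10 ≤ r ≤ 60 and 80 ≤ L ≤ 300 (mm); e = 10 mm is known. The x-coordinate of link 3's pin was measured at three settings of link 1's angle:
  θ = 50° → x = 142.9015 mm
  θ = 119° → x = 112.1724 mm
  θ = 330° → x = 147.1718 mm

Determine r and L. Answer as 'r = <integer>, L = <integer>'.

constraint per measurement: (x − r cos θ)² + (r sin θ − e)² = L²
subtracting the θ₁ and θ₂ equations cancels the r² and L² terms:
r = (x₁² − x₂²) / (2[(x₁cos θ₁ + e sin θ₁) − (x₂cos θ₂ + e sin θ₂)]) = 27.0000 → r = 27
L² = (x₁ − r cos θ₁)² + (r sin θ₁ − e)² = 15875.9878 → L = 126.0000 → L = 126
check at θ₃=330°: x = 147.1718 (printed 147.1718) ✓

r = 27, L = 126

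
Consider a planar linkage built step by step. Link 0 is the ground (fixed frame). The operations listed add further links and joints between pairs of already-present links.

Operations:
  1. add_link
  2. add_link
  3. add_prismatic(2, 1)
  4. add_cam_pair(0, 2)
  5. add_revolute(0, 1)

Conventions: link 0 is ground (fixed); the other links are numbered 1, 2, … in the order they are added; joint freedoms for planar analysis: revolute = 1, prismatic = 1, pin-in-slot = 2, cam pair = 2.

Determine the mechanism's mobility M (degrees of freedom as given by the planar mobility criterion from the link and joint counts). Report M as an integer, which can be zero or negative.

L=1 J1=0 J2=0
add link → L=2 J1=0 J2=0
add link → L=3 J1=0 J2=0
P@2,1 dof=1 J1 → L=3 J1=1 J2=0
C@0,2 dof=2 J2 → L=3 J1=1 J2=1
R@0,1 dof=1 J1 → L=3 J1=2 J2=1
M=3(L−1)−2J1−J2=3·2−2·2−1=1

M = 1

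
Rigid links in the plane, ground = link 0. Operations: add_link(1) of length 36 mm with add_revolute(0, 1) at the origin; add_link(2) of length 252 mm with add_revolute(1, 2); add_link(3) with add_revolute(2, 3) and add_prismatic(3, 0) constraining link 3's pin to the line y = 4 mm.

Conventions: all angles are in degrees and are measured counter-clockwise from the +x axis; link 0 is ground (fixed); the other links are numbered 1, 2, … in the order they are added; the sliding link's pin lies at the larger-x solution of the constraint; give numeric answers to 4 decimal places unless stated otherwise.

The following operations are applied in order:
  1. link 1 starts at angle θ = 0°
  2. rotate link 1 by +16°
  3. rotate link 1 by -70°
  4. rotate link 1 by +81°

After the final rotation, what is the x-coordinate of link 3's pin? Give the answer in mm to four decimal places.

geometry: r = 36 mm, L = 252 mm, e = 4 mm; θ starts at 0°
rotate link 1 by +16°: θ ← 0° +16° = 16°
rotate link 1 by -70°: θ ← 16° -70° = -54°
rotate link 1 by +81°: θ ← -54° +81° = 27°
crank pin P = (r cos θ, r sin θ) = (32.076235, 16.343658)
h = r sin θ − e = 16.343658 − 4 = 12.343658
x = r cos θ + √(L² − h²) = 32.076235 + 251.697505 = 283.773740

283.7737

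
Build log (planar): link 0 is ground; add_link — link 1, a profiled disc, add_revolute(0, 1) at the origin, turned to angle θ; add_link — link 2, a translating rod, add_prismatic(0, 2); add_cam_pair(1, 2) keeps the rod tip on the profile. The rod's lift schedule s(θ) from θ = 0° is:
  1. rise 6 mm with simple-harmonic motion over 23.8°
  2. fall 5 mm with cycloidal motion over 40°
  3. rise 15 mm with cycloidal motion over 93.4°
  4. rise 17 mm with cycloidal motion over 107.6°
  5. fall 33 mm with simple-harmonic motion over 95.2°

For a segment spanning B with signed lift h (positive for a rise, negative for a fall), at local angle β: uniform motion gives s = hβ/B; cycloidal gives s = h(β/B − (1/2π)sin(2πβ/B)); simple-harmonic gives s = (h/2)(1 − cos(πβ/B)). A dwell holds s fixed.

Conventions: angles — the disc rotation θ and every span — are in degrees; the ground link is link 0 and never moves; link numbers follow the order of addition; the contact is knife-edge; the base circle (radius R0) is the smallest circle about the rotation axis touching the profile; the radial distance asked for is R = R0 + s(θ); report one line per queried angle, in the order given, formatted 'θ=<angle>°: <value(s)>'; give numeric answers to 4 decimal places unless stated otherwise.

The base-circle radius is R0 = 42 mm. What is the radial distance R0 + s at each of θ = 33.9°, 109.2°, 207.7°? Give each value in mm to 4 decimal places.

seg 1 [0°–23.8°] simple-harmonic, h=6: full span → s += 6 → s = 6.0000
seg 2 [23.8°–63.8°] cycloidal, h=-5: θ=33.9° here. β=10.1, B=40. -5·(0.2525 − sin(2π·0.2525)/(2π)) = -0.4668 → s = 5.5332
seg 2 [23.8°–63.8°] cycloidal, h=-5: full span → s += -5 → s = 1.0000
seg 3 [63.8°–157.2°] cycloidal, h=15: θ=109.2° here. β=45.4, B=93.4. 15·(0.4861 − sin(2π·0.4861)/(2π)) = 7.0827 → s = 8.0827
seg 3 [63.8°–157.2°] cycloidal, h=15: full span → s += 15 → s = 16.0000
seg 4 [157.2°–264.8°] cycloidal, h=17: θ=207.7° here. β=50.5, B=107.6. 17·(0.4693 − sin(2π·0.4693)/(2π)) = 7.4605 → s = 23.4605
θ=33.9°: R = R0 + s = 42 + 5.5332 = 47.5332
θ=109.2°: R = R0 + s = 42 + 8.0827 = 50.0827
θ=207.7°: R = R0 + s = 42 + 23.4605 = 65.4605

θ=33.9°: 47.5332
θ=109.2°: 50.0827
θ=207.7°: 65.4605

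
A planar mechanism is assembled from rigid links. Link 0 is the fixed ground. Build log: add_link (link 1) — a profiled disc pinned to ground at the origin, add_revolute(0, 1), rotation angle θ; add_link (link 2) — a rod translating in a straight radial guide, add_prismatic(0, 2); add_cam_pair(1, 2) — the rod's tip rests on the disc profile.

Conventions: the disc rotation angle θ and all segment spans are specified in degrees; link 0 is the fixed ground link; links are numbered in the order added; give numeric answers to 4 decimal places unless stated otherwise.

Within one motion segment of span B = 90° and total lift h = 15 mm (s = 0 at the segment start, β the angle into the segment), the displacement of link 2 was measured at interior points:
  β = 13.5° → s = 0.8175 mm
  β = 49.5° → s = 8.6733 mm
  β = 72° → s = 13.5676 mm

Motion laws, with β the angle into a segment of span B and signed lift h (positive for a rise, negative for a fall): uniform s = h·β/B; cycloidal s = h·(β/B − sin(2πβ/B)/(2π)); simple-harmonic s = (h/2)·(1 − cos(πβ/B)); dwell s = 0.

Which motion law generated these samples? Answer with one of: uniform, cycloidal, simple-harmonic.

candidates at β/B = r: uniform s = h·r (linear in β); cycloidal s = h·(r − sin(2πr)/(2π)); simple-harmonic s = (h/2)(1 − cos(πr))
β=13.5°: printed 0.8175 | uniform 2.2500, cycloidal 0.3186, simple-harmonic 0.8175
β=49.5°: printed 8.6733 | uniform 8.2500, cycloidal 8.9877, simple-harmonic 8.6733
β=72°: printed 13.5676 | uniform 12.0000, cycloidal 14.2705, simple-harmonic 13.5676
only one law matches every sample → simple-harmonic

simple-harmonic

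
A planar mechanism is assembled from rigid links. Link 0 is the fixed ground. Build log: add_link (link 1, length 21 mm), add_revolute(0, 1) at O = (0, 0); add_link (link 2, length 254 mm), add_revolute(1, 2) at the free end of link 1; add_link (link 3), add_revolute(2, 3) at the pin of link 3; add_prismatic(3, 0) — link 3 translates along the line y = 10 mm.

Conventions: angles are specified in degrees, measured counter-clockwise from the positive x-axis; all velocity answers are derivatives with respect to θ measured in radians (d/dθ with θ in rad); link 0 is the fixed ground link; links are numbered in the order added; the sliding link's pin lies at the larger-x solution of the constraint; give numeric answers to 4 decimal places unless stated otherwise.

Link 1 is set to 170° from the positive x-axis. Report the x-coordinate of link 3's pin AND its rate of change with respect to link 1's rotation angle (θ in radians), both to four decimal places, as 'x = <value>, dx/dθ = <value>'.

geometry: r = 21 mm, L = 254 mm, e = 10 mm
crank pin P = (r cos θ, r sin θ) = (-20.680963, 3.646612)
h = r sin θ − e = 3.646612 − 10 = -6.353388
x = r cos θ + √(L² − h²) = -20.680963 + 253.920528 = 233.239565
dx/dθ = −r sin θ − h·r cos θ/√(L² − h²) (θ in radians; h = -6.353388) = -4.164074

x = 233.2396, dx/dθ = -4.1641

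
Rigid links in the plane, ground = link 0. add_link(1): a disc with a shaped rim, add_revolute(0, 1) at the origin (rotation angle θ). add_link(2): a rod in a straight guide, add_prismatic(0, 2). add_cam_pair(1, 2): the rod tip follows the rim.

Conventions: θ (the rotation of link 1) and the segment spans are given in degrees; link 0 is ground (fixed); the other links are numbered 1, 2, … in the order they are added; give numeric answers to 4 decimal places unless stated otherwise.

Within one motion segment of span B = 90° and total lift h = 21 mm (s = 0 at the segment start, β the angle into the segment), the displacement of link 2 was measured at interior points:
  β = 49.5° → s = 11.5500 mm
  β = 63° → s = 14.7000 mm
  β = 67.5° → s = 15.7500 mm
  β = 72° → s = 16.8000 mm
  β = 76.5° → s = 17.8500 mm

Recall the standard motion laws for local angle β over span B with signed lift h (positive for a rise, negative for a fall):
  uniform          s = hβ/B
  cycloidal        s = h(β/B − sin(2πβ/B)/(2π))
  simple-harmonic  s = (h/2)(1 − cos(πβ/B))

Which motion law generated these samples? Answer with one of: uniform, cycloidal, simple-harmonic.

candidates at β/B = r: uniform s = h·r (linear in β); cycloidal s = h·(r − sin(2πr)/(2π)); simple-harmonic s = (h/2)(1 − cos(πr))
β=49.5°: printed 11.5500 | uniform 11.5500, cycloidal 12.5828, simple-harmonic 12.1426
β=63°: printed 14.7000 | uniform 14.7000, cycloidal 17.8787, simple-harmonic 16.6717
β=67.5°: printed 15.7500 | uniform 15.7500, cycloidal 19.0923, simple-harmonic 17.9246
β=72°: printed 16.8000 | uniform 16.8000, cycloidal 19.9787, simple-harmonic 18.9947
β=76.5°: printed 17.8500 | uniform 17.8500, cycloidal 20.5539, simple-harmonic 19.8556
only one law matches every sample → uniform

uniform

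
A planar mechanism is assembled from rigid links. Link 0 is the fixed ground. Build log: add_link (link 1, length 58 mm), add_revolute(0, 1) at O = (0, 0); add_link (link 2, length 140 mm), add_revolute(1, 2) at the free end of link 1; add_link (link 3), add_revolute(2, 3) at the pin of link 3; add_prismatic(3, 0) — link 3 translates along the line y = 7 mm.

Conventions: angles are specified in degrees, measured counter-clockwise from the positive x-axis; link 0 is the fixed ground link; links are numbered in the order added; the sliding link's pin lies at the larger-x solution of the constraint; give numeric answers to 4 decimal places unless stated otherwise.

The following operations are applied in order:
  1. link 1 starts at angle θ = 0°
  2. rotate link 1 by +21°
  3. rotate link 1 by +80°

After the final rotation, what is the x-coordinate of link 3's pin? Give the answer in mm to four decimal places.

geometry: r = 58 mm, L = 140 mm, e = 7 mm; θ starts at 0°
rotate link 1 by +21°: θ ← 0° +21° = 21°
rotate link 1 by +80°: θ ← 21° +80° = 101°
crank pin P = (r cos θ, r sin θ) = (-11.066922, 56.934377)
h = r sin θ − e = 56.934377 − 7 = 49.934377
x = r cos θ + √(L² − h²) = -11.066922 + 130.792041 = 119.725119

119.7251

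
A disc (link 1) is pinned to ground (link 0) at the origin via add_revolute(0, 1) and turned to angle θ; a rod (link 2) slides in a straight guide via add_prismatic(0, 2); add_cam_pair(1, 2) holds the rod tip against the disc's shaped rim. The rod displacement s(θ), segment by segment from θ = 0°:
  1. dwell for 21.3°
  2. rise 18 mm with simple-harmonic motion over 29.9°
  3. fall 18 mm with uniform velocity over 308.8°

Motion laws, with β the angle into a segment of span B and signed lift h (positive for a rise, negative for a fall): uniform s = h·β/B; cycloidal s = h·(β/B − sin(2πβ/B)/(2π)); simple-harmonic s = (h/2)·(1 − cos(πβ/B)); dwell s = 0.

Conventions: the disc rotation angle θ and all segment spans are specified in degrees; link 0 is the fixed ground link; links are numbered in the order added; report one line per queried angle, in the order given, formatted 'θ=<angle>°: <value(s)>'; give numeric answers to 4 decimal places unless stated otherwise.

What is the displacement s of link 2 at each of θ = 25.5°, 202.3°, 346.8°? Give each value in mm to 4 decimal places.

segment 1 (0° to 21.3°, dwell): s unchanged at 0.0000
θ = 25.5° falls in segment 2 (21.3° to 51.2°, simple-harmonic, h = 18): β = 25.5 − 21.3 = 4.2°, B = 29.9°; Δs = 18/2·(1 − cos(π·0.1405)) = 0.8622; s = 0.0000 + 0.8622 = 0.8622
segment 2 (21.3° to 51.2°, simple-harmonic, h = 18) is passed completely: s = 0.0000 + (18) = 18.0000
θ = 202.3° falls in segment 3 (51.2° to 360°, uniform, h = -18): β = 202.3 − 51.2 = 151.1°, B = 308.8°; Δs = -18·151.1/308.8 = -8.8076; s = 18.0000 − 8.8076 = 9.1924
θ = 346.8° falls in segment 3 (51.2° to 360°, uniform, h = -18): β = 346.8 − 51.2 = 295.6°, B = 308.8°; Δs = -18·295.6/308.8 = -17.2306; s = 18.0000 − 17.2306 = 0.7694

θ=25.5°: 0.8622
θ=202.3°: 9.1924
θ=346.8°: 0.7694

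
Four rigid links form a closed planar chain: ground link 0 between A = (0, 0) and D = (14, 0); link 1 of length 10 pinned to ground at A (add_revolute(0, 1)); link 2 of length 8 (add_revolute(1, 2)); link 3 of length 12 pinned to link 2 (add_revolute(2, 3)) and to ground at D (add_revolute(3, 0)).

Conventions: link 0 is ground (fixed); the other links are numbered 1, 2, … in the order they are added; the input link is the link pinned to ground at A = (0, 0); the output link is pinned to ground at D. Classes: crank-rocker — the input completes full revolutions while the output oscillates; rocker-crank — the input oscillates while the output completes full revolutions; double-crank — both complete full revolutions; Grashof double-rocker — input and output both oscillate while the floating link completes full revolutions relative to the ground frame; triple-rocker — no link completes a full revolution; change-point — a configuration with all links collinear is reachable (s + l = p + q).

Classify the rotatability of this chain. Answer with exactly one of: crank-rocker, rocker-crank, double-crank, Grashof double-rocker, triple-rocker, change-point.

lengths: ground=14, input=10, coupler=8, output=12
sorted: s=8 (shortest), l=14 (longest), p+q=22
s + l = 22 vs p + q = 22
s + l = p + q → change-point (collinear configuration reachable)

change-point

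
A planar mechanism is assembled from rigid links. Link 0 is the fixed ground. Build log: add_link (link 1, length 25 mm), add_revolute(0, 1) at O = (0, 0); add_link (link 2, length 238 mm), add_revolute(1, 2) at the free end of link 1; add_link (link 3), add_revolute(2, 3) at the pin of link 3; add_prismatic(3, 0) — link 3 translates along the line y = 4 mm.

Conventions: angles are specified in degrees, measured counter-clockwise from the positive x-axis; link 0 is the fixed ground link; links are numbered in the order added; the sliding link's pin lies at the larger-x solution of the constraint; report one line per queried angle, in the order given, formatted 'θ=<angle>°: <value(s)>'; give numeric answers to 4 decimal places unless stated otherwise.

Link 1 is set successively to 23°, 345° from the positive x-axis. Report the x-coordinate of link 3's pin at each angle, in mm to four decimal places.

geometry: r = 25 mm, L = 238 mm, e = 4 mm
θ=23°: crank pin P = (r cos θ, r sin θ) = (23.012621, 9.768278)
θ=23°: h = r sin θ − e = 9.768278 − 4 = 5.768278
θ=23°: x = r cos θ + √(L² − h²) = 23.012621 + 237.930088 = 260.942710
θ=345°: crank pin P = (r cos θ, r sin θ) = (24.148146, -6.470476)
θ=345°: h = r sin θ − e = -6.470476 − 4 = -10.470476
θ=345°: x = r cos θ + √(L² − h²) = 24.148146 + 237.769571 = 261.917717

θ=23°: 260.9427
θ=345°: 261.9177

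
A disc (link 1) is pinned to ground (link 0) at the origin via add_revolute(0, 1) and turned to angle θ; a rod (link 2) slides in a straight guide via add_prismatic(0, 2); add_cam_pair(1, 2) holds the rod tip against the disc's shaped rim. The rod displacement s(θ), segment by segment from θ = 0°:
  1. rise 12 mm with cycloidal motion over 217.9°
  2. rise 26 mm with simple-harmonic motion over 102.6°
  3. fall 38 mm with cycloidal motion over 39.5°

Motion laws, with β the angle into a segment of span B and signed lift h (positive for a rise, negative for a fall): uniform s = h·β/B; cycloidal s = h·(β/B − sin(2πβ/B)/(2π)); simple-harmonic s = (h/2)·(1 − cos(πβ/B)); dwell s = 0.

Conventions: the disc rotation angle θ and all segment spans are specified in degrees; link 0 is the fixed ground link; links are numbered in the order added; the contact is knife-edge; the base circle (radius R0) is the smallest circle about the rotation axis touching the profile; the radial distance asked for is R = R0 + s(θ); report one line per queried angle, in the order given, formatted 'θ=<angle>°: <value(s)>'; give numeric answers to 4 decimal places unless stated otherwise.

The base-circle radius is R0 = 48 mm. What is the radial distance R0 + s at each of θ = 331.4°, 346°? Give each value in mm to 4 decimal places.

segment 1 (0° to 217.9°, cycloidal, h = 12) is passed completely: s = 0.0000 + (12) = 12.0000
segment 2 (217.9° to 320.5°, simple-harmonic, h = 26) is passed completely: s = 12.0000 + (26) = 38.0000
θ = 331.4° falls in segment 3 (320.5° to 360°, cycloidal, h = -38): β = 331.4 − 320.5 = 10.9°, B = 39.5°; Δs = -38·(0.2759 − sin(2π·0.2759)/(2π)) = -4.5184; s = 38.0000 − 4.5184 = 33.4816
θ = 346° falls in segment 3 (320.5° to 360°, cycloidal, h = -38): β = 346 − 320.5 = 25.5°, B = 39.5°; Δs = -38·(0.6456 − sin(2π·0.6456)/(2π)) = -29.3237; s = 38.0000 − 29.3237 = 8.6763
θ=331.4°: R = R0 + s = 48 + 33.4816 = 81.4816
θ=346°: R = R0 + s = 48 + 8.6763 = 56.6763

θ=331.4°: 81.4816
θ=346°: 56.6763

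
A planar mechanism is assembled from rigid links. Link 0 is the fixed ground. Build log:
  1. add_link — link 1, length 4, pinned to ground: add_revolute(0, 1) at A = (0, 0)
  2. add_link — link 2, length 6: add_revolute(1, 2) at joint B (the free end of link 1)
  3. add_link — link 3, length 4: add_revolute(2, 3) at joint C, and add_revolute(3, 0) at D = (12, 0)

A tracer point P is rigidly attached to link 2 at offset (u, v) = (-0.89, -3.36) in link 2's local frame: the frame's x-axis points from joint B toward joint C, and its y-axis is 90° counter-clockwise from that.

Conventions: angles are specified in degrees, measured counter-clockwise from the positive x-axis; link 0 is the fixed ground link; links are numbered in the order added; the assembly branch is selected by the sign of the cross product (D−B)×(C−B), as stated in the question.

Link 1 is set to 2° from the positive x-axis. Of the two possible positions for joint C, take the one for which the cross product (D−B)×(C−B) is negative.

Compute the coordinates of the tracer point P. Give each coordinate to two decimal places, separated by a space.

A=(0,0), D=(12.00,0)
B = A + 4.00·(cos2°, sin2°) = (3.9976, 0.1396)
|BD| = 8.0037
circle(B,6.00) ∩ circle(D,4.00): a=5.2513, h=2.9025
  candidates: C₊=(9.2986,2.9500) cross=23.230; C₋=(9.1974,-2.8540) cross=-23.230
  branch - wants cross < 0 → take C=(9.1974,-2.8540) (cross=-23.230)
ex = (C−B)/|BC| = (0.8666,-0.4989); ey = (0.4989,0.8666)
P = B + -0.89·ex + -3.36·ey = (1.5498,-2.3283)

1.55 -2.33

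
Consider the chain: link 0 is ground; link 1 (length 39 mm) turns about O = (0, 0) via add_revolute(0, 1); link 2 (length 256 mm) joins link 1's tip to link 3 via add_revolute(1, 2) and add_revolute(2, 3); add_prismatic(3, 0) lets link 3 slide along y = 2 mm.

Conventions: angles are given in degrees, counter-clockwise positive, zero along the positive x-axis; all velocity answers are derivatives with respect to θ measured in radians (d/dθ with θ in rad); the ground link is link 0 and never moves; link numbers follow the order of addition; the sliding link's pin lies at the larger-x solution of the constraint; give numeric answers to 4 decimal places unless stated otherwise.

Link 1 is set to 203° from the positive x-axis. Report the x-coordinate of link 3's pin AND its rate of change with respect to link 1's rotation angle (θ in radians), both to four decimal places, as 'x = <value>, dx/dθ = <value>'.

geometry: r = 39 mm, L = 256 mm, e = 2 mm
crank pin P = (r cos θ, r sin θ) = (-35.899689, -15.238514)
h = r sin θ − e = -15.238514 − 2 = -17.238514
x = r cos θ + √(L² − h²) = -35.899689 + 255.418938 = 219.519248
dx/dθ = −r sin θ − h·r cos θ/√(L² − h²) (θ in radians; h = -17.238514) = 12.815603

x = 219.5192, dx/dθ = 12.8156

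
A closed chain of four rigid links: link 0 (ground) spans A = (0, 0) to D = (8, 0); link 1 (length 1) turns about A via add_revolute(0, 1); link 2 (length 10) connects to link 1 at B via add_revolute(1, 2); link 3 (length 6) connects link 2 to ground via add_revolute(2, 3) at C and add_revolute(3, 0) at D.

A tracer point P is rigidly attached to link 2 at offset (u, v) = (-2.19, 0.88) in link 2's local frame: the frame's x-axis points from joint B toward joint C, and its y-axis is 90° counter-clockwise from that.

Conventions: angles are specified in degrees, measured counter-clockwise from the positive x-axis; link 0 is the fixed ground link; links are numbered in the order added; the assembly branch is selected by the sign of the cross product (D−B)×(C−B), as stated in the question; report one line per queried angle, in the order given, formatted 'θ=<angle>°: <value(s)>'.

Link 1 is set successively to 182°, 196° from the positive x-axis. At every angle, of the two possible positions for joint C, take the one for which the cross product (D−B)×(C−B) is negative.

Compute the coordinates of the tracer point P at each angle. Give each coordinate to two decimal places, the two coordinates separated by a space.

A=(0,0), D=(8.00,0)
θ=182°: B = A + 1.00·(cos182°, sin182°) = (-0.9994, -0.0349)
θ=182°: |BD| = 8.9995
θ=182°: circle(B,10.00) ∩ circle(D,6.00): a=8.0555, h=5.9253
θ=182°:   candidates: C₊=(7.0331,5.9216) cross=53.324; C₋=(7.0790,-5.9289) cross=-53.324
θ=182°:   branch - wants cross < 0 → take C=(7.0790,-5.9289) (cross=-53.324)
θ=182°: ex = (C−B)/|BC| = (0.8078,-0.5894); ey = (0.5894,0.8078)
θ=182°: P = B + -2.19·ex + 0.88·ey = (-2.2499,1.9668)
θ=196°: B = A + 1.00·(cos196°, sin196°) = (-0.9613, -0.2756)
θ=196°: |BD| = 8.9655
θ=196°: circle(B,10.00) ∩ circle(D,6.00): a=8.0520, h=5.9301
θ=196°:   candidates: C₊=(6.9046,5.8992) cross=53.166; C₋=(7.2692,-5.9553) cross=-53.166
θ=196°:   branch - wants cross < 0 → take C=(7.2692,-5.9553) (cross=-53.166)
θ=196°: ex = (C−B)/|BC| = (0.8230,-0.5680); ey = (0.5680,0.8230)
θ=196°: P = B + -2.19·ex + 0.88·ey = (-2.2639,1.6925)

θ=182°: -2.25 1.97
θ=196°: -2.26 1.69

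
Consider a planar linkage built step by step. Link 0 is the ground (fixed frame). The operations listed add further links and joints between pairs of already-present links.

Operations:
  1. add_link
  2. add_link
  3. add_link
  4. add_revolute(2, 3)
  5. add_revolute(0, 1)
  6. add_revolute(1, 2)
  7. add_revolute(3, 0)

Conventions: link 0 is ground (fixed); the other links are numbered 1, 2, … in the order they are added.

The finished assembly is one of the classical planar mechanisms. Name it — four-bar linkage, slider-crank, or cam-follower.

links: 4 (incl. ground); joints: 4 revolute, 0 prismatic, 0 higher (cam) pair, forming one closed loop
4 links in a single 4R loop → four-bar linkage

four-bar linkage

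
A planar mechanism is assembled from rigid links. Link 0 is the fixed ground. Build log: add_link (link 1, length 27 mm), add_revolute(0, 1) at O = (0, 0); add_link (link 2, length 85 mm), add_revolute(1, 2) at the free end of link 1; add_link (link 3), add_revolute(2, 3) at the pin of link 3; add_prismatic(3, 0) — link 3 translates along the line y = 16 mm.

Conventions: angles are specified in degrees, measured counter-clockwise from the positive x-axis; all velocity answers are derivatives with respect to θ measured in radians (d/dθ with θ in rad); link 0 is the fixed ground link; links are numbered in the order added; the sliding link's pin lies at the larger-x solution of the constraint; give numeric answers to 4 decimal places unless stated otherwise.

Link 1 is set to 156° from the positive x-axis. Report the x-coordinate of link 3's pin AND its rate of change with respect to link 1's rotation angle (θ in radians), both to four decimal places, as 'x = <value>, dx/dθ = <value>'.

geometry: r = 27 mm, L = 85 mm, e = 16 mm
crank pin P = (r cos θ, r sin θ) = (-24.665727, 10.981889)
h = r sin θ − e = 10.981889 − 16 = -5.018111
x = r cos θ + √(L² − h²) = -24.665727 + 84.851745 = 60.186017
dx/dθ = −r sin θ − h·r cos θ/√(L² − h²) (θ in radians; h = -5.018111) = -12.440614

x = 60.1860, dx/dθ = -12.4406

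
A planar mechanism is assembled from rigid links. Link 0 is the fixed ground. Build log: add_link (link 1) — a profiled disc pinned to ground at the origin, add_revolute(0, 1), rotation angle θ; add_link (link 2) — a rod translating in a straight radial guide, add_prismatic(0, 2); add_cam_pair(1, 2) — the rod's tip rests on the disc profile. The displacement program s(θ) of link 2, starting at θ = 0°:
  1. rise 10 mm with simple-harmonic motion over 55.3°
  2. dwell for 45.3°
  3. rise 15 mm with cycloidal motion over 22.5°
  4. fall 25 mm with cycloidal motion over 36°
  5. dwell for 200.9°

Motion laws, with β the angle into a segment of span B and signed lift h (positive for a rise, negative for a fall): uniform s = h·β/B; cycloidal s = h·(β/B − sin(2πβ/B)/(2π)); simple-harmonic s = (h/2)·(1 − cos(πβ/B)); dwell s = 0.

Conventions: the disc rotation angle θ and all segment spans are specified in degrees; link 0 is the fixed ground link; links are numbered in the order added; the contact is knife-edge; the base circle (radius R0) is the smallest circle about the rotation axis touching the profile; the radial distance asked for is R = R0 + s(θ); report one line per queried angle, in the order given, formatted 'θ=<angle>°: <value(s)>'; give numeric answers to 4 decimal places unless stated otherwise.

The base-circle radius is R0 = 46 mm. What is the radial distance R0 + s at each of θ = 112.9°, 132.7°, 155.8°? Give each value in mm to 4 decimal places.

seg 1 [0°–55.3°] simple-harmonic, h=10: full span → s += 10 → s = 10.0000
seg 2 [55.3°–100.6°] dwell: s stays 10.0000
seg 3 [100.6°–123.1°] cycloidal, h=15: θ=112.9° here. β=12.3, B=22.5. 15·(0.5467 − sin(2π·0.5467)/(2π)) = 8.8900 → s = 18.8900
seg 3 [100.6°–123.1°] cycloidal, h=15: full span → s += 15 → s = 25.0000
seg 4 [123.1°–159.1°] cycloidal, h=-25: θ=132.7° here. β=9.6, B=36. -25·(0.2667 − sin(2π·0.2667)/(2π)) = -2.7096 → s = 22.2904
seg 4 [123.1°–159.1°] cycloidal, h=-25: θ=155.8° here. β=32.7, B=36. -25·(0.9083 − sin(2π·0.9083)/(2π)) = -24.8754 → s = 0.1246
θ=112.9°: R = R0 + s = 46 + 18.8900 = 64.8900
θ=132.7°: R = R0 + s = 46 + 22.2904 = 68.2904
θ=155.8°: R = R0 + s = 46 + 0.1246 = 46.1246

θ=112.9°: 64.8900
θ=132.7°: 68.2904
θ=155.8°: 46.1246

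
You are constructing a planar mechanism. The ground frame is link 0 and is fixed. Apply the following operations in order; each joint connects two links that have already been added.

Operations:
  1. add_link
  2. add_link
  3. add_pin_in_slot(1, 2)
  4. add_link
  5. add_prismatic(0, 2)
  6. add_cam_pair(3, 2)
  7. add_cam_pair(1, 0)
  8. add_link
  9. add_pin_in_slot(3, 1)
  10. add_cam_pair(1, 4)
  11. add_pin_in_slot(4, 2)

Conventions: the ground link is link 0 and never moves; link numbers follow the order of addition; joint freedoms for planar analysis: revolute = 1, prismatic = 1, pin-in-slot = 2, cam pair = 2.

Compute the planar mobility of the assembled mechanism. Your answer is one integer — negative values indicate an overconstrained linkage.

link 0 = ground. State L|J1|J2 = 1|0|0
+link1  2|0|0
+link2  3|0|0
PS(1,2) f=2→J2  3|0|1
+link3  4|0|1
P(0,2) f=1→J1  4|1|1
C(3,2) f=2→J2  4|1|2
C(1,0) f=2→J2  4|1|3
+link4  5|1|3
PS(3,1) f=2→J2  5|1|4
C(1,4) f=2→J2  5|1|5
PS(4,2) f=2→J2  5|1|6
M = 3(5−1)−2·1−6 = 12−2−6 = 4

M = 4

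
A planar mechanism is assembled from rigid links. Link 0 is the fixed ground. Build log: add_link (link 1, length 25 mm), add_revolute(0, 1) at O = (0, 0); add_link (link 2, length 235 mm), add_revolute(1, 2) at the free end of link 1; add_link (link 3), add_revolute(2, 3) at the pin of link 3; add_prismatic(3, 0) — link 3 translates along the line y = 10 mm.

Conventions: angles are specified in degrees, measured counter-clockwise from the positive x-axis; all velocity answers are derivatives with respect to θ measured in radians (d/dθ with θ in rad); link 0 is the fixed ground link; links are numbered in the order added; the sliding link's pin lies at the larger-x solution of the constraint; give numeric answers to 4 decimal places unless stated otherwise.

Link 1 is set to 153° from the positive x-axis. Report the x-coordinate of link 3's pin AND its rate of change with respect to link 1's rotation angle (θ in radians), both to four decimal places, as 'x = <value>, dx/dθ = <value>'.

geometry: r = 25 mm, L = 235 mm, e = 10 mm
crank pin P = (r cos θ, r sin θ) = (-22.275163, 11.349762)
h = r sin θ − e = 11.349762 − 10 = 1.349762
x = r cos θ + √(L² − h²) = -22.275163 + 234.996124 = 212.720961
dx/dθ = −r sin θ − h·r cos θ/√(L² − h²) (θ in radians; h = 1.349762) = -11.221819

x = 212.7210, dx/dθ = -11.2218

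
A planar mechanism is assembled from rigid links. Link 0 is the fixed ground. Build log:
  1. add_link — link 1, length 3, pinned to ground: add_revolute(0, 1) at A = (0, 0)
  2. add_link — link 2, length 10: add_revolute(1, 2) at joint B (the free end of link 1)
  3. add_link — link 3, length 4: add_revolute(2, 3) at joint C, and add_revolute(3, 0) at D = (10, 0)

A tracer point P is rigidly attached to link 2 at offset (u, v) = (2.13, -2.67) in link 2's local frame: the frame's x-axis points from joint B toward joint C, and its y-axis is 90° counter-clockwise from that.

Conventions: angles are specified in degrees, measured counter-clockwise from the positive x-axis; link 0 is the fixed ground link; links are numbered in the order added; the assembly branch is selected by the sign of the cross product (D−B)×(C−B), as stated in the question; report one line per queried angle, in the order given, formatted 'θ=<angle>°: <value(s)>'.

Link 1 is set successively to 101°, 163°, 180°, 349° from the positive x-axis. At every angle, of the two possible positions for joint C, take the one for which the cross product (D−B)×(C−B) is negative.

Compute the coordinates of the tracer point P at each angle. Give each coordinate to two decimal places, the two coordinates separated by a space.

A=(0,0), D=(10.00,0)
θ=101°: B = A + 3.00·(cos101°, sin101°) = (-0.5724, 2.9449)
θ=101°: |BD| = 10.9749
θ=101°: circle(B,10.00) ∩ circle(D,4.00): a=9.3144, h=3.6390
θ=101°:   candidates: C₊=(9.3768,3.9512) cross=39.938; C₋=(7.4239,-3.0600) cross=-39.938
θ=101°:   branch - wants cross < 0 → take C=(7.4239,-3.0600) (cross=-39.938)
θ=101°: ex = (C−B)/|BC| = (0.7996,-0.6005); ey = (0.6005,0.7996)
θ=101°: P = B + 2.13·ex + -2.67·ey = (-0.4725,-0.4692)
θ=163°: B = A + 3.00·(cos163°, sin163°) = (-2.8689, 0.8771)
θ=163°: |BD| = 12.8988
θ=163°: circle(B,10.00) ∩ circle(D,4.00): a=9.7055, h=2.4090
θ=163°:   candidates: C₊=(6.9779,2.6205) cross=31.073; C₋=(6.6503,-2.1862) cross=-31.073
θ=163°:   branch - wants cross < 0 → take C=(6.6503,-2.1862) (cross=-31.073)
θ=163°: ex = (C−B)/|BC| = (0.9519,-0.3063); ey = (0.3063,0.9519)
θ=163°: P = B + 2.13·ex + -2.67·ey = (-1.6592,-2.3170)
θ=180°: B = A + 3.00·(cos180°, sin180°) = (-3.0000, 0.0000)
θ=180°: |BD| = 13.0000
θ=180°: circle(B,10.00) ∩ circle(D,4.00): a=9.7308, h=2.3048
θ=180°:   candidates: C₊=(6.7308,2.3048) cross=29.962; C₋=(6.7308,-2.3048) cross=-29.962
θ=180°:   branch - wants cross < 0 → take C=(6.7308,-2.3048) (cross=-29.962)
θ=180°: ex = (C−B)/|BC| = (0.9731,-0.2305); ey = (0.2305,0.9731)
θ=180°: P = B + 2.13·ex + -2.67·ey = (-1.5427,-3.0890)
θ=349°: B = A + 3.00·(cos349°, sin349°) = (2.9449, -0.5724)
θ=349°: |BD| = 7.0783
θ=349°: circle(B,10.00) ∩ circle(D,4.00): a=9.4728, h=3.2041
θ=349°:   candidates: C₊=(12.1275,3.3873) cross=22.680; C₋=(12.6458,-3.0000) cross=-22.680
θ=349°:   branch - wants cross < 0 → take C=(12.6458,-3.0000) (cross=-22.680)
θ=349°: ex = (C−B)/|BC| = (0.9701,-0.2428); ey = (0.2428,0.9701)
θ=349°: P = B + 2.13·ex + -2.67·ey = (4.3630,-3.6796)

θ=101°: -0.47 -0.47
θ=163°: -1.66 -2.32
θ=180°: -1.54 -3.09
θ=349°: 4.36 -3.68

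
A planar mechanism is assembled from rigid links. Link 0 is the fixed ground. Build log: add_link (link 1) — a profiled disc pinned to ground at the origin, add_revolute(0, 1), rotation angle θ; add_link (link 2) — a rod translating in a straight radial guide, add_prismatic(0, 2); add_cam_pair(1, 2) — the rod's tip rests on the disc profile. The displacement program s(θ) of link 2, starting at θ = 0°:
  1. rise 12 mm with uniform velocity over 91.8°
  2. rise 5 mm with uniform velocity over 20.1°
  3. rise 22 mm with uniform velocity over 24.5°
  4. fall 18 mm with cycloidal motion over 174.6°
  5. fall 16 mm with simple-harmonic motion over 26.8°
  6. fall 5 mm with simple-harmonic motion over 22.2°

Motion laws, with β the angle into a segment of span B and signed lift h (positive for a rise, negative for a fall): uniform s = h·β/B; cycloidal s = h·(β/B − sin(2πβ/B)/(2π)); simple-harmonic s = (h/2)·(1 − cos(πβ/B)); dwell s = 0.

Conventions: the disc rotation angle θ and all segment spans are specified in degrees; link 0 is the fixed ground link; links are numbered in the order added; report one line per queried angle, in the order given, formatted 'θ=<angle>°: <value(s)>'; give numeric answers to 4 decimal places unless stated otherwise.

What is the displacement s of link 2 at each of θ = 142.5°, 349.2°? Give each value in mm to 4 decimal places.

seg 1 [0°–91.8°] uniform, h=12: full span → s += 12 → s = 12.0000
seg 2 [91.8°–111.9°] uniform, h=5: full span → s += 5 → s = 17.0000
seg 3 [111.9°–136.4°] uniform, h=22: full span → s += 22 → s = 39.0000
seg 4 [136.4°–311°] cycloidal, h=-18: θ=142.5° here. β=6.1, B=174.6. -18·(0.0349 − sin(2π·0.0349)/(2π)) = -0.0050 → s = 38.9950
seg 4 [136.4°–311°] cycloidal, h=-18: full span → s += -18 → s = 21.0000
seg 5 [311°–337.8°] simple-harmonic, h=-16: full span → s += -16 → s = 5.0000
seg 6 [337.8°–360°] simple-harmonic, h=-5: θ=349.2° here. β=11.4, B=22.2. -5/2·(1 − cos(π·0.5135)) = -2.6061 → s = 2.3939

θ=142.5°: 38.9950
θ=349.2°: 2.3939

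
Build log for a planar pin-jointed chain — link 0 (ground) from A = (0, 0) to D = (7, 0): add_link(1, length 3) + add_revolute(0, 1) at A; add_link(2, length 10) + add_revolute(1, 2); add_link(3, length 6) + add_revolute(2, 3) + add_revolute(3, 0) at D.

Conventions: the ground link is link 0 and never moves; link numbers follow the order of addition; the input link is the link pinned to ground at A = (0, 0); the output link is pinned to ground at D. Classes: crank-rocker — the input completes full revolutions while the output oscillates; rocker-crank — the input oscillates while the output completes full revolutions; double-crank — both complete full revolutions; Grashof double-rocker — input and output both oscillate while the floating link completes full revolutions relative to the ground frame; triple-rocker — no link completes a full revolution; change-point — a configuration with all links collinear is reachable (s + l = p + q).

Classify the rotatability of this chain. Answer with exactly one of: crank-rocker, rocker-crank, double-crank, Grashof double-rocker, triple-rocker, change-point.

lengths: ground=7, input=3, coupler=10, output=6
sorted: s=3 (shortest), l=10 (longest), p+q=13
s + l = 13 vs p + q = 13
s + l = p + q → change-point (collinear configuration reachable)

change-point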